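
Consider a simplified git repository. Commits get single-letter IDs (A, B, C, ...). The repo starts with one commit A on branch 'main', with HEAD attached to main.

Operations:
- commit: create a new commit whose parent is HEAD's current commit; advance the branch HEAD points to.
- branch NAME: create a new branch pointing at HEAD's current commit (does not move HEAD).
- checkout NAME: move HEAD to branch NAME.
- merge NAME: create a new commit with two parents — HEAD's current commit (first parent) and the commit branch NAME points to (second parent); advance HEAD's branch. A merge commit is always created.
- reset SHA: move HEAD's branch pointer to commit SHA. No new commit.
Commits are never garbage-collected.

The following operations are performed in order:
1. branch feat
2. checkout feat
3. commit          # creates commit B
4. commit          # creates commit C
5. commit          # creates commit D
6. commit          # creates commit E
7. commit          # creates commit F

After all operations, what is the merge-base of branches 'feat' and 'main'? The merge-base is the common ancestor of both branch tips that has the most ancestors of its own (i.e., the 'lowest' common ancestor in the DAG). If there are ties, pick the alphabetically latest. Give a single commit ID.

Answer: A

Derivation:
After op 1 (branch): HEAD=main@A [feat=A main=A]
After op 2 (checkout): HEAD=feat@A [feat=A main=A]
After op 3 (commit): HEAD=feat@B [feat=B main=A]
After op 4 (commit): HEAD=feat@C [feat=C main=A]
After op 5 (commit): HEAD=feat@D [feat=D main=A]
After op 6 (commit): HEAD=feat@E [feat=E main=A]
After op 7 (commit): HEAD=feat@F [feat=F main=A]
ancestors(feat=F): ['A', 'B', 'C', 'D', 'E', 'F']
ancestors(main=A): ['A']
common: ['A']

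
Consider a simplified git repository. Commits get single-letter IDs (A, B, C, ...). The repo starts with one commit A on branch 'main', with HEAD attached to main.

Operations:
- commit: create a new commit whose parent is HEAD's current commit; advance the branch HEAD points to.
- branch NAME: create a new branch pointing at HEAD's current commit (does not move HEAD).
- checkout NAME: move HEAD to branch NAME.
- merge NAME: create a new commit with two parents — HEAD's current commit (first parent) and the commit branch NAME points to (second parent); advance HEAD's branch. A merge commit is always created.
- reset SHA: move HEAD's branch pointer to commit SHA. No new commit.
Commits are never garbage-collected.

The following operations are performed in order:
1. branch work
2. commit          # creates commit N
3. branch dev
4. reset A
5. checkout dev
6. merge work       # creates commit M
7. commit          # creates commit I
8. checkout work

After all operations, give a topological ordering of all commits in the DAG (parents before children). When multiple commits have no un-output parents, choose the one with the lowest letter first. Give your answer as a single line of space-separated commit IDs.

After op 1 (branch): HEAD=main@A [main=A work=A]
After op 2 (commit): HEAD=main@N [main=N work=A]
After op 3 (branch): HEAD=main@N [dev=N main=N work=A]
After op 4 (reset): HEAD=main@A [dev=N main=A work=A]
After op 5 (checkout): HEAD=dev@N [dev=N main=A work=A]
After op 6 (merge): HEAD=dev@M [dev=M main=A work=A]
After op 7 (commit): HEAD=dev@I [dev=I main=A work=A]
After op 8 (checkout): HEAD=work@A [dev=I main=A work=A]
commit A: parents=[]
commit I: parents=['M']
commit M: parents=['N', 'A']
commit N: parents=['A']

Answer: A N M I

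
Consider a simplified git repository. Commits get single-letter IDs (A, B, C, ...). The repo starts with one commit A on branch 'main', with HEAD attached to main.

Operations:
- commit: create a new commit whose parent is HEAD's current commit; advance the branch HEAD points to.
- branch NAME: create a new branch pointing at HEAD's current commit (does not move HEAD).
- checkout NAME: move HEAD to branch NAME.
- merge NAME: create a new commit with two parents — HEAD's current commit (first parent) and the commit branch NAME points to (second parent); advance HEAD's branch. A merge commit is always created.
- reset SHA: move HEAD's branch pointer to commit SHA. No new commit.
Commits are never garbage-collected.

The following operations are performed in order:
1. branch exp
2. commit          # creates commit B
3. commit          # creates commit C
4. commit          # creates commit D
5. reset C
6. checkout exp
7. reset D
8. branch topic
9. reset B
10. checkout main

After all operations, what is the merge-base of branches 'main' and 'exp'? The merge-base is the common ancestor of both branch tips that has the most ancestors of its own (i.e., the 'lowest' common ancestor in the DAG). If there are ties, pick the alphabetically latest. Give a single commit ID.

Answer: B

Derivation:
After op 1 (branch): HEAD=main@A [exp=A main=A]
After op 2 (commit): HEAD=main@B [exp=A main=B]
After op 3 (commit): HEAD=main@C [exp=A main=C]
After op 4 (commit): HEAD=main@D [exp=A main=D]
After op 5 (reset): HEAD=main@C [exp=A main=C]
After op 6 (checkout): HEAD=exp@A [exp=A main=C]
After op 7 (reset): HEAD=exp@D [exp=D main=C]
After op 8 (branch): HEAD=exp@D [exp=D main=C topic=D]
After op 9 (reset): HEAD=exp@B [exp=B main=C topic=D]
After op 10 (checkout): HEAD=main@C [exp=B main=C topic=D]
ancestors(main=C): ['A', 'B', 'C']
ancestors(exp=B): ['A', 'B']
common: ['A', 'B']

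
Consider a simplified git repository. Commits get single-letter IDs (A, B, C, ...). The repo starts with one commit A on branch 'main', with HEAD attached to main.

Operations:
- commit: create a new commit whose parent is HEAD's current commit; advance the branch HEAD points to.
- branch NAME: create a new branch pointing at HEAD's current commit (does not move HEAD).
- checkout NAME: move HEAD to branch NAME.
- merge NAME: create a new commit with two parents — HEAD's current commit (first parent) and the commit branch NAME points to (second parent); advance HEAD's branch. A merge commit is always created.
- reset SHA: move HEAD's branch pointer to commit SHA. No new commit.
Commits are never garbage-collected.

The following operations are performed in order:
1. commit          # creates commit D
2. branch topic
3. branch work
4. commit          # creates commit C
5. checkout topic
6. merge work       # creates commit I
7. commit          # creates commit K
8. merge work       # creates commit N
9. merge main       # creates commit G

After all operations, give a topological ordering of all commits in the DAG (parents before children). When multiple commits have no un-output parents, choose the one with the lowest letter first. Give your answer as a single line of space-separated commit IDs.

After op 1 (commit): HEAD=main@D [main=D]
After op 2 (branch): HEAD=main@D [main=D topic=D]
After op 3 (branch): HEAD=main@D [main=D topic=D work=D]
After op 4 (commit): HEAD=main@C [main=C topic=D work=D]
After op 5 (checkout): HEAD=topic@D [main=C topic=D work=D]
After op 6 (merge): HEAD=topic@I [main=C topic=I work=D]
After op 7 (commit): HEAD=topic@K [main=C topic=K work=D]
After op 8 (merge): HEAD=topic@N [main=C topic=N work=D]
After op 9 (merge): HEAD=topic@G [main=C topic=G work=D]
commit A: parents=[]
commit C: parents=['D']
commit D: parents=['A']
commit G: parents=['N', 'C']
commit I: parents=['D', 'D']
commit K: parents=['I']
commit N: parents=['K', 'D']

Answer: A D C I K N G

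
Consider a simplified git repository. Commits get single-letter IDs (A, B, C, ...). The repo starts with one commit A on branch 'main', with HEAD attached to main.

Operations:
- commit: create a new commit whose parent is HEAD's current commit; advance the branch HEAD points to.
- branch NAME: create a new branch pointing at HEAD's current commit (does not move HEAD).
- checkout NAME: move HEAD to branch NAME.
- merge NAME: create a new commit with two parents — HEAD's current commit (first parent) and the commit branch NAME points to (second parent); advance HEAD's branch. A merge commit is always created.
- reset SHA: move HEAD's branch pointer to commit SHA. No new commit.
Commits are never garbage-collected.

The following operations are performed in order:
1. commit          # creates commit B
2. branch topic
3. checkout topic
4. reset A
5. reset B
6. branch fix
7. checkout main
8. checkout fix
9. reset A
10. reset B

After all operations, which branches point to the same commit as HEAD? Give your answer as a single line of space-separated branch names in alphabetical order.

Answer: fix main topic

Derivation:
After op 1 (commit): HEAD=main@B [main=B]
After op 2 (branch): HEAD=main@B [main=B topic=B]
After op 3 (checkout): HEAD=topic@B [main=B topic=B]
After op 4 (reset): HEAD=topic@A [main=B topic=A]
After op 5 (reset): HEAD=topic@B [main=B topic=B]
After op 6 (branch): HEAD=topic@B [fix=B main=B topic=B]
After op 7 (checkout): HEAD=main@B [fix=B main=B topic=B]
After op 8 (checkout): HEAD=fix@B [fix=B main=B topic=B]
After op 9 (reset): HEAD=fix@A [fix=A main=B topic=B]
After op 10 (reset): HEAD=fix@B [fix=B main=B topic=B]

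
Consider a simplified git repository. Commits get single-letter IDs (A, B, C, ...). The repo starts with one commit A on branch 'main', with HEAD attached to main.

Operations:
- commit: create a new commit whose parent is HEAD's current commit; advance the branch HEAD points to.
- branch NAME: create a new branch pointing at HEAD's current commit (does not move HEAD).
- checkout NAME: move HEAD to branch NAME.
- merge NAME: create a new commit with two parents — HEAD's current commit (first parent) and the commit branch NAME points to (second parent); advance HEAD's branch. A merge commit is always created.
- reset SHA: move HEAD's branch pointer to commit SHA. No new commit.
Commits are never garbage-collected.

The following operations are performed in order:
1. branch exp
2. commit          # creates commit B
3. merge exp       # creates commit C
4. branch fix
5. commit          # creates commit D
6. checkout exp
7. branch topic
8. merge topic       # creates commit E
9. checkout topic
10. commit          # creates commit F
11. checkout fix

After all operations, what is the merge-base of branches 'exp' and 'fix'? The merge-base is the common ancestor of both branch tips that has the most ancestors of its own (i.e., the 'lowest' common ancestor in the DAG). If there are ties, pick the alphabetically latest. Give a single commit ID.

After op 1 (branch): HEAD=main@A [exp=A main=A]
After op 2 (commit): HEAD=main@B [exp=A main=B]
After op 3 (merge): HEAD=main@C [exp=A main=C]
After op 4 (branch): HEAD=main@C [exp=A fix=C main=C]
After op 5 (commit): HEAD=main@D [exp=A fix=C main=D]
After op 6 (checkout): HEAD=exp@A [exp=A fix=C main=D]
After op 7 (branch): HEAD=exp@A [exp=A fix=C main=D topic=A]
After op 8 (merge): HEAD=exp@E [exp=E fix=C main=D topic=A]
After op 9 (checkout): HEAD=topic@A [exp=E fix=C main=D topic=A]
After op 10 (commit): HEAD=topic@F [exp=E fix=C main=D topic=F]
After op 11 (checkout): HEAD=fix@C [exp=E fix=C main=D topic=F]
ancestors(exp=E): ['A', 'E']
ancestors(fix=C): ['A', 'B', 'C']
common: ['A']

Answer: A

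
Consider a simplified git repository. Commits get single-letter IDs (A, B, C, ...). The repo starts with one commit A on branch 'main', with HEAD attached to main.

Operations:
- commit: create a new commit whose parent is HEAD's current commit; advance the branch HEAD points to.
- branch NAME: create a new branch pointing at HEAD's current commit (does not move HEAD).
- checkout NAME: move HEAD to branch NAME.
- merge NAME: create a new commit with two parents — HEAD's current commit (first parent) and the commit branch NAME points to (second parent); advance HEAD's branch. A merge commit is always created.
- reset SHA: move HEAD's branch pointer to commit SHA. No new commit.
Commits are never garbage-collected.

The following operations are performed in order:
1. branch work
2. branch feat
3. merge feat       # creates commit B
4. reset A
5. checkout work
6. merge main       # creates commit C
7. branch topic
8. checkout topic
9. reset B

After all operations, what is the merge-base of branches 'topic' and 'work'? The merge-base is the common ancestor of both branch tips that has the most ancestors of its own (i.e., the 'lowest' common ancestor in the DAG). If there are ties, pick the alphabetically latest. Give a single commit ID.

After op 1 (branch): HEAD=main@A [main=A work=A]
After op 2 (branch): HEAD=main@A [feat=A main=A work=A]
After op 3 (merge): HEAD=main@B [feat=A main=B work=A]
After op 4 (reset): HEAD=main@A [feat=A main=A work=A]
After op 5 (checkout): HEAD=work@A [feat=A main=A work=A]
After op 6 (merge): HEAD=work@C [feat=A main=A work=C]
After op 7 (branch): HEAD=work@C [feat=A main=A topic=C work=C]
After op 8 (checkout): HEAD=topic@C [feat=A main=A topic=C work=C]
After op 9 (reset): HEAD=topic@B [feat=A main=A topic=B work=C]
ancestors(topic=B): ['A', 'B']
ancestors(work=C): ['A', 'C']
common: ['A']

Answer: A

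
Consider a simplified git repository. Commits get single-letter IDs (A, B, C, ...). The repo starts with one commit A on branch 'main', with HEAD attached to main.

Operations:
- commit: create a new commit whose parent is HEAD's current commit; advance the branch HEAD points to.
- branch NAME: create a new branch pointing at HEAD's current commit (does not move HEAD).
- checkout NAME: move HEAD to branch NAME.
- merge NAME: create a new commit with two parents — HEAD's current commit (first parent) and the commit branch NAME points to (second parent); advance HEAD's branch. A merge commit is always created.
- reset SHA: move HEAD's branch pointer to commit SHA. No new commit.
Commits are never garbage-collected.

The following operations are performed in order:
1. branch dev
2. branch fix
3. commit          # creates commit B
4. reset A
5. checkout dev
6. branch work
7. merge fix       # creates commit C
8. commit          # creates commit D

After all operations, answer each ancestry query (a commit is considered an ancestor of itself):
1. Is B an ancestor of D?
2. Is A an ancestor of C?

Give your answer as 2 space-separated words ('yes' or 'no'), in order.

After op 1 (branch): HEAD=main@A [dev=A main=A]
After op 2 (branch): HEAD=main@A [dev=A fix=A main=A]
After op 3 (commit): HEAD=main@B [dev=A fix=A main=B]
After op 4 (reset): HEAD=main@A [dev=A fix=A main=A]
After op 5 (checkout): HEAD=dev@A [dev=A fix=A main=A]
After op 6 (branch): HEAD=dev@A [dev=A fix=A main=A work=A]
After op 7 (merge): HEAD=dev@C [dev=C fix=A main=A work=A]
After op 8 (commit): HEAD=dev@D [dev=D fix=A main=A work=A]
ancestors(D) = {A,C,D}; B in? no
ancestors(C) = {A,C}; A in? yes

Answer: no yes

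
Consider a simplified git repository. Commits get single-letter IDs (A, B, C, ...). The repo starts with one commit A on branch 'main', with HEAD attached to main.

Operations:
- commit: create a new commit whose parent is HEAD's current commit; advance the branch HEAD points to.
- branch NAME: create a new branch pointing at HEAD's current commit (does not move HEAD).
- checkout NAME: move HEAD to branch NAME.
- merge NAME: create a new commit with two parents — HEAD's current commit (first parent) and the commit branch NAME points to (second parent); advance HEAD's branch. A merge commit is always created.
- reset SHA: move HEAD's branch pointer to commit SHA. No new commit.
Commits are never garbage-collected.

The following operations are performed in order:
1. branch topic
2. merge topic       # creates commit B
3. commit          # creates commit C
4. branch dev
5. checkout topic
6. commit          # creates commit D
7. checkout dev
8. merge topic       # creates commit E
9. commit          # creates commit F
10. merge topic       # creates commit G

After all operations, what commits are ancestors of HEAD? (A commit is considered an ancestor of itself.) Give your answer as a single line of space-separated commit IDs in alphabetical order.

Answer: A B C D E F G

Derivation:
After op 1 (branch): HEAD=main@A [main=A topic=A]
After op 2 (merge): HEAD=main@B [main=B topic=A]
After op 3 (commit): HEAD=main@C [main=C topic=A]
After op 4 (branch): HEAD=main@C [dev=C main=C topic=A]
After op 5 (checkout): HEAD=topic@A [dev=C main=C topic=A]
After op 6 (commit): HEAD=topic@D [dev=C main=C topic=D]
After op 7 (checkout): HEAD=dev@C [dev=C main=C topic=D]
After op 8 (merge): HEAD=dev@E [dev=E main=C topic=D]
After op 9 (commit): HEAD=dev@F [dev=F main=C topic=D]
After op 10 (merge): HEAD=dev@G [dev=G main=C topic=D]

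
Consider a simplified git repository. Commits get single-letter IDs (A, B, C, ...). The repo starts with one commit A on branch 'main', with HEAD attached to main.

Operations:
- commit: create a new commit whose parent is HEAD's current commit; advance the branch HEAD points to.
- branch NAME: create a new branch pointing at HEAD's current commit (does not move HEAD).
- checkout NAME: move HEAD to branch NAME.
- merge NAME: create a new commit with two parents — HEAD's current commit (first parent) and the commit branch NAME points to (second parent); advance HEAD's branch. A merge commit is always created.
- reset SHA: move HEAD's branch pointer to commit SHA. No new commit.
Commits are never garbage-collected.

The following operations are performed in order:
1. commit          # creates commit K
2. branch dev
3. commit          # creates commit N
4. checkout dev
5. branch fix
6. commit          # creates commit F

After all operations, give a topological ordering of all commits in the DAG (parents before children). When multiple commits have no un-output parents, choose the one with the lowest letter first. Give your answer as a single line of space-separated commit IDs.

Answer: A K F N

Derivation:
After op 1 (commit): HEAD=main@K [main=K]
After op 2 (branch): HEAD=main@K [dev=K main=K]
After op 3 (commit): HEAD=main@N [dev=K main=N]
After op 4 (checkout): HEAD=dev@K [dev=K main=N]
After op 5 (branch): HEAD=dev@K [dev=K fix=K main=N]
After op 6 (commit): HEAD=dev@F [dev=F fix=K main=N]
commit A: parents=[]
commit F: parents=['K']
commit K: parents=['A']
commit N: parents=['K']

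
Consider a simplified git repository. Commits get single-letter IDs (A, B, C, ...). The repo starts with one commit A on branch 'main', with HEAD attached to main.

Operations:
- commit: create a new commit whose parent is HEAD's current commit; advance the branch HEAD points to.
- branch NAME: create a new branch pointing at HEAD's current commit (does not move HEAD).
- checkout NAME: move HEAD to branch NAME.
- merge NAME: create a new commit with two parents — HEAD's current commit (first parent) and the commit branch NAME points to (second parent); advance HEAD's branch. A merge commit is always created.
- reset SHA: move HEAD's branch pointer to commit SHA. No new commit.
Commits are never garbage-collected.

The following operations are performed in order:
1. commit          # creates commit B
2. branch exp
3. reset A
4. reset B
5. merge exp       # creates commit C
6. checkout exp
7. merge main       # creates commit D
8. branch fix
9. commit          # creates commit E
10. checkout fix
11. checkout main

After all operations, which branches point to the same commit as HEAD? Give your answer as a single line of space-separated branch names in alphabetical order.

After op 1 (commit): HEAD=main@B [main=B]
After op 2 (branch): HEAD=main@B [exp=B main=B]
After op 3 (reset): HEAD=main@A [exp=B main=A]
After op 4 (reset): HEAD=main@B [exp=B main=B]
After op 5 (merge): HEAD=main@C [exp=B main=C]
After op 6 (checkout): HEAD=exp@B [exp=B main=C]
After op 7 (merge): HEAD=exp@D [exp=D main=C]
After op 8 (branch): HEAD=exp@D [exp=D fix=D main=C]
After op 9 (commit): HEAD=exp@E [exp=E fix=D main=C]
After op 10 (checkout): HEAD=fix@D [exp=E fix=D main=C]
After op 11 (checkout): HEAD=main@C [exp=E fix=D main=C]

Answer: main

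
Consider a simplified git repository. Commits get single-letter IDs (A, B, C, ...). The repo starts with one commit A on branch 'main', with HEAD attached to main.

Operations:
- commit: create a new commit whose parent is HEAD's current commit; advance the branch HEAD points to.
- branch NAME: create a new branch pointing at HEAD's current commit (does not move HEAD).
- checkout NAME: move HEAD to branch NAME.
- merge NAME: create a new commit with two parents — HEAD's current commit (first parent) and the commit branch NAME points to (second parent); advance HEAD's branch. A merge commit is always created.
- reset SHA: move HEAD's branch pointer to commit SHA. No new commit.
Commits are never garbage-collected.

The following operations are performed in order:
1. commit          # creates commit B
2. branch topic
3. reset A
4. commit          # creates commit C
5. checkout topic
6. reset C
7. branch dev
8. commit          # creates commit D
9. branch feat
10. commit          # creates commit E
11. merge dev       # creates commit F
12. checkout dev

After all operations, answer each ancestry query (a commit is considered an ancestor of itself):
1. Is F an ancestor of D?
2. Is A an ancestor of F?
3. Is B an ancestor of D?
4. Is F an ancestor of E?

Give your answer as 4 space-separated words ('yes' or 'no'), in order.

Answer: no yes no no

Derivation:
After op 1 (commit): HEAD=main@B [main=B]
After op 2 (branch): HEAD=main@B [main=B topic=B]
After op 3 (reset): HEAD=main@A [main=A topic=B]
After op 4 (commit): HEAD=main@C [main=C topic=B]
After op 5 (checkout): HEAD=topic@B [main=C topic=B]
After op 6 (reset): HEAD=topic@C [main=C topic=C]
After op 7 (branch): HEAD=topic@C [dev=C main=C topic=C]
After op 8 (commit): HEAD=topic@D [dev=C main=C topic=D]
After op 9 (branch): HEAD=topic@D [dev=C feat=D main=C topic=D]
After op 10 (commit): HEAD=topic@E [dev=C feat=D main=C topic=E]
After op 11 (merge): HEAD=topic@F [dev=C feat=D main=C topic=F]
After op 12 (checkout): HEAD=dev@C [dev=C feat=D main=C topic=F]
ancestors(D) = {A,C,D}; F in? no
ancestors(F) = {A,C,D,E,F}; A in? yes
ancestors(D) = {A,C,D}; B in? no
ancestors(E) = {A,C,D,E}; F in? no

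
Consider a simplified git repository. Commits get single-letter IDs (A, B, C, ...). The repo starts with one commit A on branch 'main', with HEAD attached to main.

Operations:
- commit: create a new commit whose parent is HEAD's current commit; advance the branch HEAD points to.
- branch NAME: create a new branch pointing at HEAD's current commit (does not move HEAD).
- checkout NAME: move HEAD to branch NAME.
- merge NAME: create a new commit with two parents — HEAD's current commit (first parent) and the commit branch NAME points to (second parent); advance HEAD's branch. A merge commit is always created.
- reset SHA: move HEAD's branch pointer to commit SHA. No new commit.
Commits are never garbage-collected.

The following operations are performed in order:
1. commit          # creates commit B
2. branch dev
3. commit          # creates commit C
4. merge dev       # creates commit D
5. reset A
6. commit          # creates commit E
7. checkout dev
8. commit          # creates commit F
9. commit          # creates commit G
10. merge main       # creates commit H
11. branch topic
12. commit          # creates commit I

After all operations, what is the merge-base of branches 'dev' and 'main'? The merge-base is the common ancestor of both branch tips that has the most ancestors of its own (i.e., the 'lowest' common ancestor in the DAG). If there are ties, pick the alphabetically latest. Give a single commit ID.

After op 1 (commit): HEAD=main@B [main=B]
After op 2 (branch): HEAD=main@B [dev=B main=B]
After op 3 (commit): HEAD=main@C [dev=B main=C]
After op 4 (merge): HEAD=main@D [dev=B main=D]
After op 5 (reset): HEAD=main@A [dev=B main=A]
After op 6 (commit): HEAD=main@E [dev=B main=E]
After op 7 (checkout): HEAD=dev@B [dev=B main=E]
After op 8 (commit): HEAD=dev@F [dev=F main=E]
After op 9 (commit): HEAD=dev@G [dev=G main=E]
After op 10 (merge): HEAD=dev@H [dev=H main=E]
After op 11 (branch): HEAD=dev@H [dev=H main=E topic=H]
After op 12 (commit): HEAD=dev@I [dev=I main=E topic=H]
ancestors(dev=I): ['A', 'B', 'E', 'F', 'G', 'H', 'I']
ancestors(main=E): ['A', 'E']
common: ['A', 'E']

Answer: E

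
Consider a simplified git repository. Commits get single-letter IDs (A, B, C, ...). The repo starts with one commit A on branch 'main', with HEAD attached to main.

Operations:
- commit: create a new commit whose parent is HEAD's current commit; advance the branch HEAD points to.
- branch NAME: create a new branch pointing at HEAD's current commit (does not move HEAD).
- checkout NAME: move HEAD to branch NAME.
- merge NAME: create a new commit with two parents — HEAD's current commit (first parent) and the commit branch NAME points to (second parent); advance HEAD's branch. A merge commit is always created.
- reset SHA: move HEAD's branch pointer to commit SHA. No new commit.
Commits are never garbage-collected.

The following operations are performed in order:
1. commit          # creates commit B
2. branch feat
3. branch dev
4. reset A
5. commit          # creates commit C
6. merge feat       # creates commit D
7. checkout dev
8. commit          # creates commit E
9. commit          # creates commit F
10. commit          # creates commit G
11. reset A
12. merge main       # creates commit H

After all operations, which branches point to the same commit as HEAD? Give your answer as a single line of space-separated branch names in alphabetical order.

After op 1 (commit): HEAD=main@B [main=B]
After op 2 (branch): HEAD=main@B [feat=B main=B]
After op 3 (branch): HEAD=main@B [dev=B feat=B main=B]
After op 4 (reset): HEAD=main@A [dev=B feat=B main=A]
After op 5 (commit): HEAD=main@C [dev=B feat=B main=C]
After op 6 (merge): HEAD=main@D [dev=B feat=B main=D]
After op 7 (checkout): HEAD=dev@B [dev=B feat=B main=D]
After op 8 (commit): HEAD=dev@E [dev=E feat=B main=D]
After op 9 (commit): HEAD=dev@F [dev=F feat=B main=D]
After op 10 (commit): HEAD=dev@G [dev=G feat=B main=D]
After op 11 (reset): HEAD=dev@A [dev=A feat=B main=D]
After op 12 (merge): HEAD=dev@H [dev=H feat=B main=D]

Answer: dev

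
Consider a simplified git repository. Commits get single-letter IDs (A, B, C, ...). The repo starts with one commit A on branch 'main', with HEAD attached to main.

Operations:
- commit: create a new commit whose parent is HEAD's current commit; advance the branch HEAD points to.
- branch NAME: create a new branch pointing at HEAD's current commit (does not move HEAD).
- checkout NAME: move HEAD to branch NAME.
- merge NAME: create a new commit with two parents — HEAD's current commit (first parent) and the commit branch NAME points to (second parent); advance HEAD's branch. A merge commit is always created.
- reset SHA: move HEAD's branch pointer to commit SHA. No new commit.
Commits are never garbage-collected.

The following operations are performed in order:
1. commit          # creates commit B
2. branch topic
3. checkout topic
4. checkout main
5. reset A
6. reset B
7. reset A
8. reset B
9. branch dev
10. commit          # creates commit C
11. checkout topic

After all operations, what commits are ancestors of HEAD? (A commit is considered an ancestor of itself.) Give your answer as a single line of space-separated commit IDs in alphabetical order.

After op 1 (commit): HEAD=main@B [main=B]
After op 2 (branch): HEAD=main@B [main=B topic=B]
After op 3 (checkout): HEAD=topic@B [main=B topic=B]
After op 4 (checkout): HEAD=main@B [main=B topic=B]
After op 5 (reset): HEAD=main@A [main=A topic=B]
After op 6 (reset): HEAD=main@B [main=B topic=B]
After op 7 (reset): HEAD=main@A [main=A topic=B]
After op 8 (reset): HEAD=main@B [main=B topic=B]
After op 9 (branch): HEAD=main@B [dev=B main=B topic=B]
After op 10 (commit): HEAD=main@C [dev=B main=C topic=B]
After op 11 (checkout): HEAD=topic@B [dev=B main=C topic=B]

Answer: A B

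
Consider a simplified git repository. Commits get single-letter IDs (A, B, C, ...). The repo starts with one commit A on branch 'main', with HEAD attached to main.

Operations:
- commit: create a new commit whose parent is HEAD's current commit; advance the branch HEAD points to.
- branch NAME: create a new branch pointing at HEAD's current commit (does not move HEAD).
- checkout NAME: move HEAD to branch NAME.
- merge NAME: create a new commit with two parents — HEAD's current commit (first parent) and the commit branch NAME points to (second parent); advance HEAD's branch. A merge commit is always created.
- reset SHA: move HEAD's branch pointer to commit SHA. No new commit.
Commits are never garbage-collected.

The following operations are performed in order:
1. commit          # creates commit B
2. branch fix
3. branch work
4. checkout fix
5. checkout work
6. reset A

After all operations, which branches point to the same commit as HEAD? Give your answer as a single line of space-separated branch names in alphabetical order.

After op 1 (commit): HEAD=main@B [main=B]
After op 2 (branch): HEAD=main@B [fix=B main=B]
After op 3 (branch): HEAD=main@B [fix=B main=B work=B]
After op 4 (checkout): HEAD=fix@B [fix=B main=B work=B]
After op 5 (checkout): HEAD=work@B [fix=B main=B work=B]
After op 6 (reset): HEAD=work@A [fix=B main=B work=A]

Answer: work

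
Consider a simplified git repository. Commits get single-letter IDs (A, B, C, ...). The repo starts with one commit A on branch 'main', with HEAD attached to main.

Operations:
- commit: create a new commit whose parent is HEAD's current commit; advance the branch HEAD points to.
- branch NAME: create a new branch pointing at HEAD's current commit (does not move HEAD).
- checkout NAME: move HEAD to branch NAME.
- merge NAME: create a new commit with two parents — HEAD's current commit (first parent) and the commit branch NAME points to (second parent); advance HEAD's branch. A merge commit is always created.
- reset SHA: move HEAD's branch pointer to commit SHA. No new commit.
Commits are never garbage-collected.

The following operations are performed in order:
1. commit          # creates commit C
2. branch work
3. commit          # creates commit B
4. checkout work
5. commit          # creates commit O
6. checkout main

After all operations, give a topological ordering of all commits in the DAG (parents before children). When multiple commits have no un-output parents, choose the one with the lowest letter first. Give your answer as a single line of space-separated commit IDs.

After op 1 (commit): HEAD=main@C [main=C]
After op 2 (branch): HEAD=main@C [main=C work=C]
After op 3 (commit): HEAD=main@B [main=B work=C]
After op 4 (checkout): HEAD=work@C [main=B work=C]
After op 5 (commit): HEAD=work@O [main=B work=O]
After op 6 (checkout): HEAD=main@B [main=B work=O]
commit A: parents=[]
commit B: parents=['C']
commit C: parents=['A']
commit O: parents=['C']

Answer: A C B O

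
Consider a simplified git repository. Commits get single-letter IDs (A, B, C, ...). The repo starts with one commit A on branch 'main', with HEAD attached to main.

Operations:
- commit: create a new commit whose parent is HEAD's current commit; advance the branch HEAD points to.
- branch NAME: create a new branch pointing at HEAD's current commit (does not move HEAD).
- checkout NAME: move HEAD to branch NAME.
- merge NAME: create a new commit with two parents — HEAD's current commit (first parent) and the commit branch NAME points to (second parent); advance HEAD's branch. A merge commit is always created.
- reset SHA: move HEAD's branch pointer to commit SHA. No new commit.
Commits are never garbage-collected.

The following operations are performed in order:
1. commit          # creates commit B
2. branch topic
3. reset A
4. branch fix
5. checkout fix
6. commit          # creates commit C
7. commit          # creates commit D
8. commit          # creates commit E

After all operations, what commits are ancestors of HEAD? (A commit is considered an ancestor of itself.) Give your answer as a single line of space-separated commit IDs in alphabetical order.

Answer: A C D E

Derivation:
After op 1 (commit): HEAD=main@B [main=B]
After op 2 (branch): HEAD=main@B [main=B topic=B]
After op 3 (reset): HEAD=main@A [main=A topic=B]
After op 4 (branch): HEAD=main@A [fix=A main=A topic=B]
After op 5 (checkout): HEAD=fix@A [fix=A main=A topic=B]
After op 6 (commit): HEAD=fix@C [fix=C main=A topic=B]
After op 7 (commit): HEAD=fix@D [fix=D main=A topic=B]
After op 8 (commit): HEAD=fix@E [fix=E main=A topic=B]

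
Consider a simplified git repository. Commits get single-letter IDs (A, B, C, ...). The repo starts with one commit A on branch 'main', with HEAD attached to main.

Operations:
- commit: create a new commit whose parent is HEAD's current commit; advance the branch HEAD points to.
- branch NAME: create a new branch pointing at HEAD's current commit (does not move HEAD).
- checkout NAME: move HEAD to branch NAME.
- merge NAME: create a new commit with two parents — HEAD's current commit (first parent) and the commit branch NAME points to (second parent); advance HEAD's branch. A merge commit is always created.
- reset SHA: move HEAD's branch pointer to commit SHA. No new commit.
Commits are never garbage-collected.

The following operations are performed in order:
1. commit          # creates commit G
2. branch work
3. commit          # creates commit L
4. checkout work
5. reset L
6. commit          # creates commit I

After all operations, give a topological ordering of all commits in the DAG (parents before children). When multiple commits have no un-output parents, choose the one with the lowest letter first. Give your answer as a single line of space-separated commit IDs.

Answer: A G L I

Derivation:
After op 1 (commit): HEAD=main@G [main=G]
After op 2 (branch): HEAD=main@G [main=G work=G]
After op 3 (commit): HEAD=main@L [main=L work=G]
After op 4 (checkout): HEAD=work@G [main=L work=G]
After op 5 (reset): HEAD=work@L [main=L work=L]
After op 6 (commit): HEAD=work@I [main=L work=I]
commit A: parents=[]
commit G: parents=['A']
commit I: parents=['L']
commit L: parents=['G']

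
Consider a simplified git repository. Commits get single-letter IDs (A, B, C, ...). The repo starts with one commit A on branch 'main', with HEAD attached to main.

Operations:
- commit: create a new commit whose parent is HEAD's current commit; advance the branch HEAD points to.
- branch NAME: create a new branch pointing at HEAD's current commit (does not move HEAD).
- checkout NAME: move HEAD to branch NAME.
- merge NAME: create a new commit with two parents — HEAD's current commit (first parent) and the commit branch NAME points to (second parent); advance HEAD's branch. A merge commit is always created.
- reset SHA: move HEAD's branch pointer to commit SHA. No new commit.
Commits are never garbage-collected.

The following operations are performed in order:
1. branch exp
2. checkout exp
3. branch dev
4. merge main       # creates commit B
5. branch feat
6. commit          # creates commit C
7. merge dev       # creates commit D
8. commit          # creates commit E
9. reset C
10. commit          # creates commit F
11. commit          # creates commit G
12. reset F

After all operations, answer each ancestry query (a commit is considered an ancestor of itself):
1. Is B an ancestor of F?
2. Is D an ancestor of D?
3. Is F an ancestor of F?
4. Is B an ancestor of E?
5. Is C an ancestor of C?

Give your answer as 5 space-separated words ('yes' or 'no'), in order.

After op 1 (branch): HEAD=main@A [exp=A main=A]
After op 2 (checkout): HEAD=exp@A [exp=A main=A]
After op 3 (branch): HEAD=exp@A [dev=A exp=A main=A]
After op 4 (merge): HEAD=exp@B [dev=A exp=B main=A]
After op 5 (branch): HEAD=exp@B [dev=A exp=B feat=B main=A]
After op 6 (commit): HEAD=exp@C [dev=A exp=C feat=B main=A]
After op 7 (merge): HEAD=exp@D [dev=A exp=D feat=B main=A]
After op 8 (commit): HEAD=exp@E [dev=A exp=E feat=B main=A]
After op 9 (reset): HEAD=exp@C [dev=A exp=C feat=B main=A]
After op 10 (commit): HEAD=exp@F [dev=A exp=F feat=B main=A]
After op 11 (commit): HEAD=exp@G [dev=A exp=G feat=B main=A]
After op 12 (reset): HEAD=exp@F [dev=A exp=F feat=B main=A]
ancestors(F) = {A,B,C,F}; B in? yes
ancestors(D) = {A,B,C,D}; D in? yes
ancestors(F) = {A,B,C,F}; F in? yes
ancestors(E) = {A,B,C,D,E}; B in? yes
ancestors(C) = {A,B,C}; C in? yes

Answer: yes yes yes yes yes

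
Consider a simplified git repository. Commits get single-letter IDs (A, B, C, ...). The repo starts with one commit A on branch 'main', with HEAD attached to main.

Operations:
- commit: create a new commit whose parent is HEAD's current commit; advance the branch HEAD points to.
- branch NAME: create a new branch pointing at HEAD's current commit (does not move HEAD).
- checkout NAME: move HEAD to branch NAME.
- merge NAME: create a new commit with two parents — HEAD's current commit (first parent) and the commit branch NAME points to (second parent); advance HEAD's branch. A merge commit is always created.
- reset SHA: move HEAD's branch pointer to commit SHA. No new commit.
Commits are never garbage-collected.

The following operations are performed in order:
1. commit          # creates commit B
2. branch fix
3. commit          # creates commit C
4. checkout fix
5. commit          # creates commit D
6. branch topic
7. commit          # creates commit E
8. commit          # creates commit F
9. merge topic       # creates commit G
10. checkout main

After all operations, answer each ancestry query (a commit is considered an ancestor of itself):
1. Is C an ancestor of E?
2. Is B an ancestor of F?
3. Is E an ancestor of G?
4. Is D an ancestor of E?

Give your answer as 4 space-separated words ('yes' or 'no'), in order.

After op 1 (commit): HEAD=main@B [main=B]
After op 2 (branch): HEAD=main@B [fix=B main=B]
After op 3 (commit): HEAD=main@C [fix=B main=C]
After op 4 (checkout): HEAD=fix@B [fix=B main=C]
After op 5 (commit): HEAD=fix@D [fix=D main=C]
After op 6 (branch): HEAD=fix@D [fix=D main=C topic=D]
After op 7 (commit): HEAD=fix@E [fix=E main=C topic=D]
After op 8 (commit): HEAD=fix@F [fix=F main=C topic=D]
After op 9 (merge): HEAD=fix@G [fix=G main=C topic=D]
After op 10 (checkout): HEAD=main@C [fix=G main=C topic=D]
ancestors(E) = {A,B,D,E}; C in? no
ancestors(F) = {A,B,D,E,F}; B in? yes
ancestors(G) = {A,B,D,E,F,G}; E in? yes
ancestors(E) = {A,B,D,E}; D in? yes

Answer: no yes yes yes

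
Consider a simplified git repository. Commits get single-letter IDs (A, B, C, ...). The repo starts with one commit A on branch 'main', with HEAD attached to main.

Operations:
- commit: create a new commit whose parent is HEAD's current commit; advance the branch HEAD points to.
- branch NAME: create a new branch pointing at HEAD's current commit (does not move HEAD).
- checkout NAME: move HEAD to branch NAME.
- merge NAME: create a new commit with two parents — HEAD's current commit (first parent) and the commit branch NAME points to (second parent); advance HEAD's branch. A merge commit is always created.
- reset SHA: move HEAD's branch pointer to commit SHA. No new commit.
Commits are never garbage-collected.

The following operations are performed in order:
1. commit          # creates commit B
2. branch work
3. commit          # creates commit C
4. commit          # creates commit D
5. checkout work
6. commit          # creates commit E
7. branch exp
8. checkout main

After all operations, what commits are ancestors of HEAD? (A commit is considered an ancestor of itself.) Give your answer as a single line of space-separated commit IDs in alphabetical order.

After op 1 (commit): HEAD=main@B [main=B]
After op 2 (branch): HEAD=main@B [main=B work=B]
After op 3 (commit): HEAD=main@C [main=C work=B]
After op 4 (commit): HEAD=main@D [main=D work=B]
After op 5 (checkout): HEAD=work@B [main=D work=B]
After op 6 (commit): HEAD=work@E [main=D work=E]
After op 7 (branch): HEAD=work@E [exp=E main=D work=E]
After op 8 (checkout): HEAD=main@D [exp=E main=D work=E]

Answer: A B C D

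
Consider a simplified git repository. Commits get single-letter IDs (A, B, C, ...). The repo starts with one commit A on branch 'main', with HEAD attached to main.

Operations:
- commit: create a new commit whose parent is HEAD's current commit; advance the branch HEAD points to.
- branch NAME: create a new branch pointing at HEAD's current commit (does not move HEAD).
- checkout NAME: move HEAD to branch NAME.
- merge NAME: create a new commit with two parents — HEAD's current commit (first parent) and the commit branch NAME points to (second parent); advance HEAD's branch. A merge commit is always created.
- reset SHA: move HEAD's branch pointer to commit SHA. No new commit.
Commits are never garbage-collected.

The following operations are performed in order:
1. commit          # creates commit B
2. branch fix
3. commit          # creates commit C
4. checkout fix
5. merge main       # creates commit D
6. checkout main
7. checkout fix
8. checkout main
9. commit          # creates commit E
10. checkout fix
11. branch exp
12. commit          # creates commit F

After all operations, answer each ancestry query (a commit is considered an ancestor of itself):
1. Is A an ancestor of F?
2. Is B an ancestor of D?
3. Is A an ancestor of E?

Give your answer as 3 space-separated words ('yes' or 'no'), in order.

After op 1 (commit): HEAD=main@B [main=B]
After op 2 (branch): HEAD=main@B [fix=B main=B]
After op 3 (commit): HEAD=main@C [fix=B main=C]
After op 4 (checkout): HEAD=fix@B [fix=B main=C]
After op 5 (merge): HEAD=fix@D [fix=D main=C]
After op 6 (checkout): HEAD=main@C [fix=D main=C]
After op 7 (checkout): HEAD=fix@D [fix=D main=C]
After op 8 (checkout): HEAD=main@C [fix=D main=C]
After op 9 (commit): HEAD=main@E [fix=D main=E]
After op 10 (checkout): HEAD=fix@D [fix=D main=E]
After op 11 (branch): HEAD=fix@D [exp=D fix=D main=E]
After op 12 (commit): HEAD=fix@F [exp=D fix=F main=E]
ancestors(F) = {A,B,C,D,F}; A in? yes
ancestors(D) = {A,B,C,D}; B in? yes
ancestors(E) = {A,B,C,E}; A in? yes

Answer: yes yes yes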